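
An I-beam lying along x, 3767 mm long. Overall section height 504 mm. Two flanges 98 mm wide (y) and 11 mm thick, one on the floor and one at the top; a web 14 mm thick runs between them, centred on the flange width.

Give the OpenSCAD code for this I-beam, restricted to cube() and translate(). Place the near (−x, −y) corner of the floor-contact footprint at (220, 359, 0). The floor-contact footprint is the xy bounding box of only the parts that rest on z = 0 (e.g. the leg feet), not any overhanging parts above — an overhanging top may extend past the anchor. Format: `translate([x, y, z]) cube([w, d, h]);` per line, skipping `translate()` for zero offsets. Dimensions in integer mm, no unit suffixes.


translate([220, 359, 0]) cube([3767, 98, 11]);
translate([220, 401, 11]) cube([3767, 14, 482]);
translate([220, 359, 493]) cube([3767, 98, 11]);


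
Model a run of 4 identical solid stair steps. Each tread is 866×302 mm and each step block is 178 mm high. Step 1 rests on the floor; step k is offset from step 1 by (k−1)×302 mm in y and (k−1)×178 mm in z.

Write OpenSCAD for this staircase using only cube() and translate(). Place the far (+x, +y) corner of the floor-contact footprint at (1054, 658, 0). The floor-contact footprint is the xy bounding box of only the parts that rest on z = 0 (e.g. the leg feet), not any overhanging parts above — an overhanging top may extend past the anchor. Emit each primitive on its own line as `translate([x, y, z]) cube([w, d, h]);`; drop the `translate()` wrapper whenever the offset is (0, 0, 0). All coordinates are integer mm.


translate([188, 356, 0]) cube([866, 302, 178]);
translate([188, 658, 178]) cube([866, 302, 178]);
translate([188, 960, 356]) cube([866, 302, 178]);
translate([188, 1262, 534]) cube([866, 302, 178]);


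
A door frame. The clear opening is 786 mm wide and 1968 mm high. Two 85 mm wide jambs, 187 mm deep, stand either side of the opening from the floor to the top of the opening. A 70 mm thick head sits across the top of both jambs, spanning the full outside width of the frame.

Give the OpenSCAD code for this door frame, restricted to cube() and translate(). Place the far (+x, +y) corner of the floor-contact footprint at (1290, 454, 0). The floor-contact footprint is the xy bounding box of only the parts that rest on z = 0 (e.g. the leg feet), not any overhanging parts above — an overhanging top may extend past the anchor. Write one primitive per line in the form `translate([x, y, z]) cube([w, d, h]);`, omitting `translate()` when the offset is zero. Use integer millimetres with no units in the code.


translate([334, 267, 0]) cube([85, 187, 1968]);
translate([1205, 267, 0]) cube([85, 187, 1968]);
translate([334, 267, 1968]) cube([956, 187, 70]);


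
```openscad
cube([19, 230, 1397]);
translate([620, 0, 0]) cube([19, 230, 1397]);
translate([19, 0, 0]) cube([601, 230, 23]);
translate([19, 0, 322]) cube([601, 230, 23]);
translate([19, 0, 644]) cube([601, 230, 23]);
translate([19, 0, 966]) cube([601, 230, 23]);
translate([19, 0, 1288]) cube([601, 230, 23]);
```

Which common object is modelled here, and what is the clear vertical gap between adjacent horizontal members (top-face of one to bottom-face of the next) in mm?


A bookshelf. The clear shelf gap is 299 mm.

Two tall side panels with 5 horizontal boards between them — a bookshelf. The first two shelf undersides are at z = 0 and z = 322; with shelf thickness 23, the clear gap is 322 − 0 − 23 = 299 mm.


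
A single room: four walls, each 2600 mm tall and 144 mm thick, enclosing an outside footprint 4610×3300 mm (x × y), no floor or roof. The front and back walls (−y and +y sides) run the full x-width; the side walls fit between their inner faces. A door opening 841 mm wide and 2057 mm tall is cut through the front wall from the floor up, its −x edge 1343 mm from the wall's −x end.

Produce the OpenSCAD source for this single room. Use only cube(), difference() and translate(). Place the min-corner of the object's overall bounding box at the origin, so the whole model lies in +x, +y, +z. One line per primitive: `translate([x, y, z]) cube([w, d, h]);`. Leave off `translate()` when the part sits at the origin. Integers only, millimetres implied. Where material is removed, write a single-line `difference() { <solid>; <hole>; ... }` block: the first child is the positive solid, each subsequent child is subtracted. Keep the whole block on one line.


difference() { cube([4610, 144, 2600]); translate([1343, 0, 0]) cube([841, 144, 2057]); }
translate([0, 3156, 0]) cube([4610, 144, 2600]);
translate([0, 144, 0]) cube([144, 3012, 2600]);
translate([4466, 144, 0]) cube([144, 3012, 2600]);


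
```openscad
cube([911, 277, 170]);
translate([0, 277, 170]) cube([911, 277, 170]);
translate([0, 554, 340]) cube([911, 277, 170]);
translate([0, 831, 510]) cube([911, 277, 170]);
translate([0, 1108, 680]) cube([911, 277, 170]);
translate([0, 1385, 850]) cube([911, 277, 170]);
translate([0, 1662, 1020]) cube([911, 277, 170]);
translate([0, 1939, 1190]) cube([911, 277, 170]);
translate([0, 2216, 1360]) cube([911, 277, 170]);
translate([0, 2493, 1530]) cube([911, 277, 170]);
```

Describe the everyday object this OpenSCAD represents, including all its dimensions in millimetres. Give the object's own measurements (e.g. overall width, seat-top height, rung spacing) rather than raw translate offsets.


A straight staircase of 10 solid steps. Each step is 911 mm wide (x), 277 mm deep (y, the going) and 170 mm tall (the rise). The first step rests on the floor; each subsequent step sits one going further in +y and one rise higher in +z, directly behind and above the previous step with no overlap.


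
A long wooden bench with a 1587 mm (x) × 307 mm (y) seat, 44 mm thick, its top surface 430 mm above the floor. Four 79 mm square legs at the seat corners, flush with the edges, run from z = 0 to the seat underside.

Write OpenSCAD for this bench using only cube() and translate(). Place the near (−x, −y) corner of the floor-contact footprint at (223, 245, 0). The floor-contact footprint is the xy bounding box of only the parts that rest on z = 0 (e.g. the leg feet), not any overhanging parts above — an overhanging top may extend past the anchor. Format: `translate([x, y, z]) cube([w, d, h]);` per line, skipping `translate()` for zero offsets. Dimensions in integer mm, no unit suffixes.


translate([223, 245, 386]) cube([1587, 307, 44]);
translate([223, 245, 0]) cube([79, 79, 386]);
translate([223, 473, 0]) cube([79, 79, 386]);
translate([1731, 245, 0]) cube([79, 79, 386]);
translate([1731, 473, 0]) cube([79, 79, 386]);


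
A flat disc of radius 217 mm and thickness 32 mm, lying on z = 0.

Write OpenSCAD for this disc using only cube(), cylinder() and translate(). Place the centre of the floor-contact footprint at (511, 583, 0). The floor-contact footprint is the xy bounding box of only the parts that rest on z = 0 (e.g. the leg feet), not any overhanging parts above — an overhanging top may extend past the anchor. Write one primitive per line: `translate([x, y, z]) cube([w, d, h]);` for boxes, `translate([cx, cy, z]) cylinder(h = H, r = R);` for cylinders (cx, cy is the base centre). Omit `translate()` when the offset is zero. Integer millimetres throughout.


translate([511, 583, 0]) cylinder(h = 32, r = 217);


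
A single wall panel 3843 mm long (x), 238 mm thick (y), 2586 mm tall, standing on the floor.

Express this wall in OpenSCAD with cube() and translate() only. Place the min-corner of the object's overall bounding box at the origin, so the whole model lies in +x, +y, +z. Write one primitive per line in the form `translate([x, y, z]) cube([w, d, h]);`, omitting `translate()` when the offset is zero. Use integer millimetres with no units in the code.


cube([3843, 238, 2586]);


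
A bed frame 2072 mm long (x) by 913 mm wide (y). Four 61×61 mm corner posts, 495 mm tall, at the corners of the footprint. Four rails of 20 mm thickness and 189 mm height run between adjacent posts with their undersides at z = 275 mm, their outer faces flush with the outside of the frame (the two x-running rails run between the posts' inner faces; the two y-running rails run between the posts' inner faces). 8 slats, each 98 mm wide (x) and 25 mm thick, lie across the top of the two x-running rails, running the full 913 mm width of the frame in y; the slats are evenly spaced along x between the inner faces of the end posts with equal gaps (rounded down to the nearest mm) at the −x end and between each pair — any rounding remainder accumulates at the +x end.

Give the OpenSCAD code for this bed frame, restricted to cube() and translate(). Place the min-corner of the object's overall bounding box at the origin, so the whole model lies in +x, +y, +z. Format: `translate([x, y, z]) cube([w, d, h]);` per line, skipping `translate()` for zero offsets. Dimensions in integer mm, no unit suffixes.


// slat z = rail_z + rail_h = 275 + 189 = 464
// slat gap = ⌊(1950 − 8·98) / 9⌋ = 129
cube([61, 61, 495]);
translate([0, 852, 0]) cube([61, 61, 495]);
translate([2011, 0, 0]) cube([61, 61, 495]);
translate([2011, 852, 0]) cube([61, 61, 495]);
translate([61, 0, 275]) cube([1950, 20, 189]);
translate([61, 893, 275]) cube([1950, 20, 189]);
translate([0, 61, 275]) cube([20, 791, 189]);
translate([2052, 61, 275]) cube([20, 791, 189]);
translate([190, 0, 464]) cube([98, 913, 25]);
translate([417, 0, 464]) cube([98, 913, 25]);
translate([644, 0, 464]) cube([98, 913, 25]);
translate([871, 0, 464]) cube([98, 913, 25]);
translate([1098, 0, 464]) cube([98, 913, 25]);
translate([1325, 0, 464]) cube([98, 913, 25]);
translate([1552, 0, 464]) cube([98, 913, 25]);
translate([1779, 0, 464]) cube([98, 913, 25]);


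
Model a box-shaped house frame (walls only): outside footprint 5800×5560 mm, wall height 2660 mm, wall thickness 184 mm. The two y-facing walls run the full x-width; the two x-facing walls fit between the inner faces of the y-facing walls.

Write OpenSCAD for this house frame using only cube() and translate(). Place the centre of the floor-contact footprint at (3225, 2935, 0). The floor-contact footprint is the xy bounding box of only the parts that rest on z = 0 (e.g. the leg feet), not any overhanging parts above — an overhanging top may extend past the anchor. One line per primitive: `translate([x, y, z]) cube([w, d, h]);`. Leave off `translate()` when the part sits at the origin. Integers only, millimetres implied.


translate([325, 155, 0]) cube([5800, 184, 2660]);
translate([325, 5531, 0]) cube([5800, 184, 2660]);
translate([325, 339, 0]) cube([184, 5192, 2660]);
translate([5941, 339, 0]) cube([184, 5192, 2660]);


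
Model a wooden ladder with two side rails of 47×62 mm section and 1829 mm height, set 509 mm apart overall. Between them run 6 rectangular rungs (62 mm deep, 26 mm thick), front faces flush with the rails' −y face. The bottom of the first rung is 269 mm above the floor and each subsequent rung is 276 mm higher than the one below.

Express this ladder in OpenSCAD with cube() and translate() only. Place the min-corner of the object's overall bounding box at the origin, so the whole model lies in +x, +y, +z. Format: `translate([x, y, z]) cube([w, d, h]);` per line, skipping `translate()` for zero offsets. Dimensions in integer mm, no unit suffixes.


cube([47, 62, 1829]);
translate([462, 0, 0]) cube([47, 62, 1829]);
translate([47, 0, 269]) cube([415, 62, 26]);
translate([47, 0, 545]) cube([415, 62, 26]);
translate([47, 0, 821]) cube([415, 62, 26]);
translate([47, 0, 1097]) cube([415, 62, 26]);
translate([47, 0, 1373]) cube([415, 62, 26]);
translate([47, 0, 1649]) cube([415, 62, 26]);


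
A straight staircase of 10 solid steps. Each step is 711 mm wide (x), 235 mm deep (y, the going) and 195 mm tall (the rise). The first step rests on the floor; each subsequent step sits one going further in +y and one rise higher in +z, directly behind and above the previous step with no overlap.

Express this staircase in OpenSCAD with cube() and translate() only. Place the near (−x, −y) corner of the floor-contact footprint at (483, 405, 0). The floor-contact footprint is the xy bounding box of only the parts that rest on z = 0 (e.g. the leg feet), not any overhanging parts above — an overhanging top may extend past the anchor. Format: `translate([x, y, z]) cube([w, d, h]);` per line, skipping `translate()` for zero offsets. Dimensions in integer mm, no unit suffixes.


translate([483, 405, 0]) cube([711, 235, 195]);
translate([483, 640, 195]) cube([711, 235, 195]);
translate([483, 875, 390]) cube([711, 235, 195]);
translate([483, 1110, 585]) cube([711, 235, 195]);
translate([483, 1345, 780]) cube([711, 235, 195]);
translate([483, 1580, 975]) cube([711, 235, 195]);
translate([483, 1815, 1170]) cube([711, 235, 195]);
translate([483, 2050, 1365]) cube([711, 235, 195]);
translate([483, 2285, 1560]) cube([711, 235, 195]);
translate([483, 2520, 1755]) cube([711, 235, 195]);


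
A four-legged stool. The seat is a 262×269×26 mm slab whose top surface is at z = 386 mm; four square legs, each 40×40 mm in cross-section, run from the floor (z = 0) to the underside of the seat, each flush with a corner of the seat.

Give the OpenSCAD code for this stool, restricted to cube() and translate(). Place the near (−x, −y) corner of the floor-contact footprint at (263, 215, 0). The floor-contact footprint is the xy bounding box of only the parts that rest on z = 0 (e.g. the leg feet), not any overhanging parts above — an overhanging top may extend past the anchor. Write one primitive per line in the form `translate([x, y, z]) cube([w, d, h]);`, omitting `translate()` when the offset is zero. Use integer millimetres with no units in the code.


translate([263, 215, 360]) cube([262, 269, 26]);
translate([263, 215, 0]) cube([40, 40, 360]);
translate([485, 215, 0]) cube([40, 40, 360]);
translate([263, 444, 0]) cube([40, 40, 360]);
translate([485, 444, 0]) cube([40, 40, 360]);


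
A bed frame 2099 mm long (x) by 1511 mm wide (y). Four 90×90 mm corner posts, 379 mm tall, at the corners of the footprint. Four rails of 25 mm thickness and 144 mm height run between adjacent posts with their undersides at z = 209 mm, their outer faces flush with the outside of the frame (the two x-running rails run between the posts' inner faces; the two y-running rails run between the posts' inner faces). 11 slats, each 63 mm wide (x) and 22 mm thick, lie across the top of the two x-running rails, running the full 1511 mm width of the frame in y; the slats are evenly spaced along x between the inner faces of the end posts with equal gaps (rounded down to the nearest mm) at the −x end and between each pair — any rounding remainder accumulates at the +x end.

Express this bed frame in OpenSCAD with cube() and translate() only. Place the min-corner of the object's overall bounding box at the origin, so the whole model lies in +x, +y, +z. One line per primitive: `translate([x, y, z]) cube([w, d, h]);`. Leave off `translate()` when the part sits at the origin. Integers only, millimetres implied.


// slat z = rail_z + rail_h = 209 + 144 = 353
// slat gap = ⌊(1919 − 11·63) / 12⌋ = 102
cube([90, 90, 379]);
translate([0, 1421, 0]) cube([90, 90, 379]);
translate([2009, 0, 0]) cube([90, 90, 379]);
translate([2009, 1421, 0]) cube([90, 90, 379]);
translate([90, 0, 209]) cube([1919, 25, 144]);
translate([90, 1486, 209]) cube([1919, 25, 144]);
translate([0, 90, 209]) cube([25, 1331, 144]);
translate([2074, 90, 209]) cube([25, 1331, 144]);
translate([192, 0, 353]) cube([63, 1511, 22]);
translate([357, 0, 353]) cube([63, 1511, 22]);
translate([522, 0, 353]) cube([63, 1511, 22]);
translate([687, 0, 353]) cube([63, 1511, 22]);
translate([852, 0, 353]) cube([63, 1511, 22]);
translate([1017, 0, 353]) cube([63, 1511, 22]);
translate([1182, 0, 353]) cube([63, 1511, 22]);
translate([1347, 0, 353]) cube([63, 1511, 22]);
translate([1512, 0, 353]) cube([63, 1511, 22]);
translate([1677, 0, 353]) cube([63, 1511, 22]);
translate([1842, 0, 353]) cube([63, 1511, 22]);


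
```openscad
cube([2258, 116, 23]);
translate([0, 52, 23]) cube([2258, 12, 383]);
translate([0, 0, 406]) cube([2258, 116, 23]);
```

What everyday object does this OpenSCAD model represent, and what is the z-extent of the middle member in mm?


An I-beam. The web height is 383 mm.

Two wide flanges with a thin centred web — an I-beam. Overall 429 mm minus two 23 mm flanges gives a web of 429 − 2·23 = 383 mm.


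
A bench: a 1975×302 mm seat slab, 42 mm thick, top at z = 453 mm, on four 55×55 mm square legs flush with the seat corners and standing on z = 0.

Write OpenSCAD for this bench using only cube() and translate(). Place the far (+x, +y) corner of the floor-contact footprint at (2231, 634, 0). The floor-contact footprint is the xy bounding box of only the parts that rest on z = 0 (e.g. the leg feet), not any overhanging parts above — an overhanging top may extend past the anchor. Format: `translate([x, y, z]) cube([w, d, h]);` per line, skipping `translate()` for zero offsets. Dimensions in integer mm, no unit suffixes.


translate([256, 332, 411]) cube([1975, 302, 42]);
translate([256, 332, 0]) cube([55, 55, 411]);
translate([256, 579, 0]) cube([55, 55, 411]);
translate([2176, 332, 0]) cube([55, 55, 411]);
translate([2176, 579, 0]) cube([55, 55, 411]);


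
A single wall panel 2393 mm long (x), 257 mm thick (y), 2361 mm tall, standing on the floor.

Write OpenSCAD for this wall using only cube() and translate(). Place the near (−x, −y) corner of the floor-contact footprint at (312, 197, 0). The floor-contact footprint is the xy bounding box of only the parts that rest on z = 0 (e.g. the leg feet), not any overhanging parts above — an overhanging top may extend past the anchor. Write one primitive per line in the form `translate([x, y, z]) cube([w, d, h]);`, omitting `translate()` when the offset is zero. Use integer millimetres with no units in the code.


translate([312, 197, 0]) cube([2393, 257, 2361]);


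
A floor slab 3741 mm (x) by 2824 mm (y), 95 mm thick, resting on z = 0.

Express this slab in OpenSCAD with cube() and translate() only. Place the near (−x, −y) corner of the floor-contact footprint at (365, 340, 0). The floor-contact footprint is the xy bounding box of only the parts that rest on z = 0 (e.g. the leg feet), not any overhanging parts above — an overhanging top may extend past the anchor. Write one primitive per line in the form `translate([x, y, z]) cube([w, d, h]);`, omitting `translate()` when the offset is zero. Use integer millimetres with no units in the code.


translate([365, 340, 0]) cube([3741, 2824, 95]);


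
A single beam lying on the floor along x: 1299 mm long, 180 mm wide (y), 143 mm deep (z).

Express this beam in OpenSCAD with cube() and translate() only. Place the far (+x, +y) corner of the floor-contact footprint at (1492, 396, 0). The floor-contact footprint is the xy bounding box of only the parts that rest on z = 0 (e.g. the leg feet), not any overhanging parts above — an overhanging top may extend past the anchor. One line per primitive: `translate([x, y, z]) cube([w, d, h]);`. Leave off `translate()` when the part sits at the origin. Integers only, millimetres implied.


translate([193, 216, 0]) cube([1299, 180, 143]);


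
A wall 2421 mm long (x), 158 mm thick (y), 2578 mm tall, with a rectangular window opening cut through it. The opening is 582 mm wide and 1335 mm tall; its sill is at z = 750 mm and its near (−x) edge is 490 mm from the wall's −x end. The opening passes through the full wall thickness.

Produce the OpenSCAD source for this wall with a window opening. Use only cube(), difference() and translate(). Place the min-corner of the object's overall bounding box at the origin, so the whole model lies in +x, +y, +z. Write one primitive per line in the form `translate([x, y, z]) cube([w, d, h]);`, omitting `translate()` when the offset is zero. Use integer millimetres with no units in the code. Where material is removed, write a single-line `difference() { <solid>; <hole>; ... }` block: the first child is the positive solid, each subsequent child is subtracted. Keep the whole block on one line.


difference() { cube([2421, 158, 2578]); translate([490, 0, 750]) cube([582, 158, 1335]); }


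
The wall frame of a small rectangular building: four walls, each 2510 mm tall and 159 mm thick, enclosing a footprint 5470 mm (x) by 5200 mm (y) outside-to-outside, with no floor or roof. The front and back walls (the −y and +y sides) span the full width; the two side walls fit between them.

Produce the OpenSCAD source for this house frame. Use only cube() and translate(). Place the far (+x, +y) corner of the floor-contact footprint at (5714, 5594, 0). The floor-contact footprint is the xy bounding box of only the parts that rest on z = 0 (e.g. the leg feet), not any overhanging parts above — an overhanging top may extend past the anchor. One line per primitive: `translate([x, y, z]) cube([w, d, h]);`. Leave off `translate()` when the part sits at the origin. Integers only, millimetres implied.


translate([244, 394, 0]) cube([5470, 159, 2510]);
translate([244, 5435, 0]) cube([5470, 159, 2510]);
translate([244, 553, 0]) cube([159, 4882, 2510]);
translate([5555, 553, 0]) cube([159, 4882, 2510]);


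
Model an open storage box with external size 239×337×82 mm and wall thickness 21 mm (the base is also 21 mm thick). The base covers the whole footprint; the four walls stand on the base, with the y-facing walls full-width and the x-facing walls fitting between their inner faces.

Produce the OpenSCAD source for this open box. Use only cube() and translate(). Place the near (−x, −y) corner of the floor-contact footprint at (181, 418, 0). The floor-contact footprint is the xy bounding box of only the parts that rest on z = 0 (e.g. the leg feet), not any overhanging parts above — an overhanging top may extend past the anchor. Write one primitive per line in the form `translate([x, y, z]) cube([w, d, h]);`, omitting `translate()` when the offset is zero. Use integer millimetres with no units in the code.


translate([181, 418, 0]) cube([239, 337, 21]);
translate([181, 418, 21]) cube([239, 21, 61]);
translate([181, 734, 21]) cube([239, 21, 61]);
translate([181, 439, 21]) cube([21, 295, 61]);
translate([399, 439, 21]) cube([21, 295, 61]);


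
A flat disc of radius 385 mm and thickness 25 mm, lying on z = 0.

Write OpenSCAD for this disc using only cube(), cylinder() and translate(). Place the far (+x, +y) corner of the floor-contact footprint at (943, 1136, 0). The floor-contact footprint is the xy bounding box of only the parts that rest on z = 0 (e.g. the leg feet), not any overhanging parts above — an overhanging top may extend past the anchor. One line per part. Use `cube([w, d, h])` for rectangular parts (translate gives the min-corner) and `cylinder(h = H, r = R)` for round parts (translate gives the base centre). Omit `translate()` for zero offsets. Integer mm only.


translate([558, 751, 0]) cylinder(h = 25, r = 385);


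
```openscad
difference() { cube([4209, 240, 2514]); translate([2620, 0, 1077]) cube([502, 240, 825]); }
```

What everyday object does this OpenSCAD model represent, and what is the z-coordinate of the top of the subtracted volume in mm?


A wall with a window opening. The window head height is 1902 mm.

A wall with a rectangular opening subtracted — a window. Sill at z = 1077, opening 825 mm tall, so the head is at 1077 + 825 = 1902 mm.


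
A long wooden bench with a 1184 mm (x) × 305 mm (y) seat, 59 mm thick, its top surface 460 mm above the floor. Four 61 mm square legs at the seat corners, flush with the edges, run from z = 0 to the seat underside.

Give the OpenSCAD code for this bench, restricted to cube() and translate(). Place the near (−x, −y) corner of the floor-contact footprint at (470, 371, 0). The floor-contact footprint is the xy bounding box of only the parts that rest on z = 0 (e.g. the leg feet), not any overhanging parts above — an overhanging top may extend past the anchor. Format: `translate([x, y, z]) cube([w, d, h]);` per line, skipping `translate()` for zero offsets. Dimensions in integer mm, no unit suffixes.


// leg_h = 460 − 59 = 401
translate([470, 371, 401]) cube([1184, 305, 59]);
translate([470, 371, 0]) cube([61, 61, 401]);
translate([470, 615, 0]) cube([61, 61, 401]);
translate([1593, 371, 0]) cube([61, 61, 401]);
translate([1593, 615, 0]) cube([61, 61, 401]);


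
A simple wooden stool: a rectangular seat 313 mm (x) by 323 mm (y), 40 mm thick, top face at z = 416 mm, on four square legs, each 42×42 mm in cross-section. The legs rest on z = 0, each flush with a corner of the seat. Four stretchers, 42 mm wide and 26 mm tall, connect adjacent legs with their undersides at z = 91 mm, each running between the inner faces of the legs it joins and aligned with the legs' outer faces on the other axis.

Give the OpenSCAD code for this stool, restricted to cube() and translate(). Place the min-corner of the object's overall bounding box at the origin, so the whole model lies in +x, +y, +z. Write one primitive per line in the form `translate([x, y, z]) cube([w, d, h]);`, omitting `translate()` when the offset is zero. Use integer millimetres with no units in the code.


translate([0, 0, 376]) cube([313, 323, 40]);
cube([42, 42, 376]);
translate([271, 0, 0]) cube([42, 42, 376]);
translate([0, 281, 0]) cube([42, 42, 376]);
translate([271, 281, 0]) cube([42, 42, 376]);
translate([42, 0, 91]) cube([229, 42, 26]);
translate([42, 281, 91]) cube([229, 42, 26]);
translate([0, 42, 91]) cube([42, 239, 26]);
translate([271, 42, 91]) cube([42, 239, 26]);


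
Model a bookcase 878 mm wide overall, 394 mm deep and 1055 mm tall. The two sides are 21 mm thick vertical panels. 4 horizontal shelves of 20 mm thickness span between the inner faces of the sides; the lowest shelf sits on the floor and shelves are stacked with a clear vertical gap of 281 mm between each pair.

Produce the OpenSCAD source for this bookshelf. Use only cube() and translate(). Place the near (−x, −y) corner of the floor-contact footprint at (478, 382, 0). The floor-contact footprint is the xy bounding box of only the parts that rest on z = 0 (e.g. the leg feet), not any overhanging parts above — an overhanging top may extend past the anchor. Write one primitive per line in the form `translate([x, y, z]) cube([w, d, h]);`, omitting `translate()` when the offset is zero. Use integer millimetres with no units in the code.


translate([478, 382, 0]) cube([21, 394, 1055]);
translate([1335, 382, 0]) cube([21, 394, 1055]);
translate([499, 382, 0]) cube([836, 394, 20]);
translate([499, 382, 301]) cube([836, 394, 20]);
translate([499, 382, 602]) cube([836, 394, 20]);
translate([499, 382, 903]) cube([836, 394, 20]);


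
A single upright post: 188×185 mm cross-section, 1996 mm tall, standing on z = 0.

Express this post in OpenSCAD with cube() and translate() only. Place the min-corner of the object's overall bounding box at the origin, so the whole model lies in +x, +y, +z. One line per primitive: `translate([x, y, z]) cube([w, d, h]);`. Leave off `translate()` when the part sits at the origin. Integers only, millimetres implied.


cube([188, 185, 1996]);


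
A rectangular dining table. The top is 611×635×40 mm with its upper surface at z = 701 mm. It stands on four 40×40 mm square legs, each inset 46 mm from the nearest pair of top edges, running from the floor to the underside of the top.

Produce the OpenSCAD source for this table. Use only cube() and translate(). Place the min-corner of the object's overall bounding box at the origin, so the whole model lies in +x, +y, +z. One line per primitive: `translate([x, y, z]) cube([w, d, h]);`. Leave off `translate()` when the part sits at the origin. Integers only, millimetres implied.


translate([0, 0, 661]) cube([611, 635, 40]);
translate([46, 46, 0]) cube([40, 40, 661]);
translate([525, 46, 0]) cube([40, 40, 661]);
translate([46, 549, 0]) cube([40, 40, 661]);
translate([525, 549, 0]) cube([40, 40, 661]);


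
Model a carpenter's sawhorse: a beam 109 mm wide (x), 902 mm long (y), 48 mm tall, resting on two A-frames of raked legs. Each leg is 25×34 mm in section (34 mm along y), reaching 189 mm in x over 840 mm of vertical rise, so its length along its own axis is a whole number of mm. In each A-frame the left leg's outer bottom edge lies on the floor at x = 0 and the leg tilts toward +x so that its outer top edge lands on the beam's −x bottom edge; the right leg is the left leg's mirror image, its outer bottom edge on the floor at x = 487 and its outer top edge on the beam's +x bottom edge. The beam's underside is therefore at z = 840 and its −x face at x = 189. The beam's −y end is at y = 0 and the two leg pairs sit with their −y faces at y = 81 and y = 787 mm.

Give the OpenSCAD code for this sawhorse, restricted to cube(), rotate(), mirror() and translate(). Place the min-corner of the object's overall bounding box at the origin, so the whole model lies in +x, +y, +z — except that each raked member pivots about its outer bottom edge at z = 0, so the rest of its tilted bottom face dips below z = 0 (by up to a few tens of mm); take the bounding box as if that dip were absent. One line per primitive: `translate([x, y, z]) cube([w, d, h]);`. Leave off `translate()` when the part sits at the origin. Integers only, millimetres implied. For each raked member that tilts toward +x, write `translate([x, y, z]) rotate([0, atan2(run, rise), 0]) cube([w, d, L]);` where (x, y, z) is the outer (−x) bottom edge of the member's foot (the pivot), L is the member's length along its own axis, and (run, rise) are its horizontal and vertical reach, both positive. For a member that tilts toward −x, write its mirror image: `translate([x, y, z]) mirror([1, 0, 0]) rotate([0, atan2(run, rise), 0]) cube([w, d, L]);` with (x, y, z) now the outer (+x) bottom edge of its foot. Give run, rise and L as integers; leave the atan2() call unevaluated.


translate([189, 0, 840]) cube([109, 902, 48]);
translate([0, 81, 0]) rotate([0, atan2(189, 840), 0]) cube([25, 34, 861]);
translate([487, 81, 0]) mirror([1, 0, 0]) rotate([0, atan2(189, 840), 0]) cube([25, 34, 861]);
translate([0, 787, 0]) rotate([0, atan2(189, 840), 0]) cube([25, 34, 861]);
translate([487, 787, 0]) mirror([1, 0, 0]) rotate([0, atan2(189, 840), 0]) cube([25, 34, 861]);


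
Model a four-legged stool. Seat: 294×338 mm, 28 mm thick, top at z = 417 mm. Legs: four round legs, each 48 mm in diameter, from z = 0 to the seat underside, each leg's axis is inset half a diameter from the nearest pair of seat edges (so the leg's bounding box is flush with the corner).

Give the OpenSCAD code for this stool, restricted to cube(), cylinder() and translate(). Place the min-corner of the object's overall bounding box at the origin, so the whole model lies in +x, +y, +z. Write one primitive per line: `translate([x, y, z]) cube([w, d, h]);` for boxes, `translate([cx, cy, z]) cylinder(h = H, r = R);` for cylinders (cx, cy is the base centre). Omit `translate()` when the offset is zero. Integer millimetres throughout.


translate([0, 0, 389]) cube([294, 338, 28]);
translate([24, 24, 0]) cylinder(h = 389, r = 24);
translate([270, 24, 0]) cylinder(h = 389, r = 24);
translate([24, 314, 0]) cylinder(h = 389, r = 24);
translate([270, 314, 0]) cylinder(h = 389, r = 24);


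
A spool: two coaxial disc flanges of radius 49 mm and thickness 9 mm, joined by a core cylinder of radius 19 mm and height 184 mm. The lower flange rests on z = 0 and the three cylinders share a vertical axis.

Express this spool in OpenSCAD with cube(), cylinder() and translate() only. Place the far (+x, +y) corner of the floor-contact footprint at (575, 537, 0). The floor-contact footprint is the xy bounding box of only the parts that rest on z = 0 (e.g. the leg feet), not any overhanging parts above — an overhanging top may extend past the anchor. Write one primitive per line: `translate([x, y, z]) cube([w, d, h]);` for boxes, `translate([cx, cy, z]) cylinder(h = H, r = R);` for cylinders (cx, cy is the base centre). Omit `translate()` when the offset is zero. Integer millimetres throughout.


translate([526, 488, 0]) cylinder(h = 9, r = 49);
translate([526, 488, 9]) cylinder(h = 184, r = 19);
translate([526, 488, 193]) cylinder(h = 9, r = 49);


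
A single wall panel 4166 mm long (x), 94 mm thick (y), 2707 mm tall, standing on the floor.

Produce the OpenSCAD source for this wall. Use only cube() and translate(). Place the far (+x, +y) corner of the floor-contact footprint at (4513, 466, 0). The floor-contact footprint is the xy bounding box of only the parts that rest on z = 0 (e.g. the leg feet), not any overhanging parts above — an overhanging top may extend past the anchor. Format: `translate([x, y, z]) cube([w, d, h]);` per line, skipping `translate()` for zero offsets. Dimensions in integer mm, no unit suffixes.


translate([347, 372, 0]) cube([4166, 94, 2707]);


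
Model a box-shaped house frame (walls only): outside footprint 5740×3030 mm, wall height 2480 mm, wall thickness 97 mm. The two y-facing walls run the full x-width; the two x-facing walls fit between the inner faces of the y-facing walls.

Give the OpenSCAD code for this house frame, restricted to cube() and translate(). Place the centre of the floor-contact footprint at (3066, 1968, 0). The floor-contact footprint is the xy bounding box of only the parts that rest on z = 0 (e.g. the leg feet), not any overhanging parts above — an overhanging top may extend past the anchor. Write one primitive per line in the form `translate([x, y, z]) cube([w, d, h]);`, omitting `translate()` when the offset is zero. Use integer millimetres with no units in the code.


translate([196, 453, 0]) cube([5740, 97, 2480]);
translate([196, 3386, 0]) cube([5740, 97, 2480]);
translate([196, 550, 0]) cube([97, 2836, 2480]);
translate([5839, 550, 0]) cube([97, 2836, 2480]);


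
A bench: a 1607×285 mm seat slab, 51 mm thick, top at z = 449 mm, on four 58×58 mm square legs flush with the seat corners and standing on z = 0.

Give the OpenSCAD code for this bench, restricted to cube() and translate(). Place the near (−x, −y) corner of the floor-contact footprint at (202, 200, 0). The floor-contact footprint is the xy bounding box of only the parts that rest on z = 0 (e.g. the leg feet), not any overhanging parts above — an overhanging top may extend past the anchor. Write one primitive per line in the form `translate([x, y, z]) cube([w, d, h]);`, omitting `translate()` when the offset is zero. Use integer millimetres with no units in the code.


translate([202, 200, 398]) cube([1607, 285, 51]);
translate([202, 200, 0]) cube([58, 58, 398]);
translate([202, 427, 0]) cube([58, 58, 398]);
translate([1751, 200, 0]) cube([58, 58, 398]);
translate([1751, 427, 0]) cube([58, 58, 398]);


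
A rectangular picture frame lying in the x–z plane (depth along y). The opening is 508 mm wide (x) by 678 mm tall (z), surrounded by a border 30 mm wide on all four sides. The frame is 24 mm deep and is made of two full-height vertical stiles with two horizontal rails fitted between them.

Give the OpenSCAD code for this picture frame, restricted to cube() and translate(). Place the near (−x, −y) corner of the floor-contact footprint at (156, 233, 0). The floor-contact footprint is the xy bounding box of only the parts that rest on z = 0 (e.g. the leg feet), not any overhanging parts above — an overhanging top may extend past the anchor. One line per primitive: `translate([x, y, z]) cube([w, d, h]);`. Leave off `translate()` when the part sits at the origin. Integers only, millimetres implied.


translate([156, 233, 0]) cube([30, 24, 738]);
translate([694, 233, 0]) cube([30, 24, 738]);
translate([186, 233, 0]) cube([508, 24, 30]);
translate([186, 233, 708]) cube([508, 24, 30]);


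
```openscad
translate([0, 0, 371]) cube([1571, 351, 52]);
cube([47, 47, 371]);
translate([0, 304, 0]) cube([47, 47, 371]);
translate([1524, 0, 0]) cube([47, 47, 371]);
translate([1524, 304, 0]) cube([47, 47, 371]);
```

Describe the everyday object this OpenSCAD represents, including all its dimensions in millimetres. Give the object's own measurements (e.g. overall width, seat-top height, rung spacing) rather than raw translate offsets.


A bench: a 1571×351 mm seat slab, 52 mm thick, top at z = 423 mm, on four 47×47 mm square legs flush with the seat corners and standing on z = 0.


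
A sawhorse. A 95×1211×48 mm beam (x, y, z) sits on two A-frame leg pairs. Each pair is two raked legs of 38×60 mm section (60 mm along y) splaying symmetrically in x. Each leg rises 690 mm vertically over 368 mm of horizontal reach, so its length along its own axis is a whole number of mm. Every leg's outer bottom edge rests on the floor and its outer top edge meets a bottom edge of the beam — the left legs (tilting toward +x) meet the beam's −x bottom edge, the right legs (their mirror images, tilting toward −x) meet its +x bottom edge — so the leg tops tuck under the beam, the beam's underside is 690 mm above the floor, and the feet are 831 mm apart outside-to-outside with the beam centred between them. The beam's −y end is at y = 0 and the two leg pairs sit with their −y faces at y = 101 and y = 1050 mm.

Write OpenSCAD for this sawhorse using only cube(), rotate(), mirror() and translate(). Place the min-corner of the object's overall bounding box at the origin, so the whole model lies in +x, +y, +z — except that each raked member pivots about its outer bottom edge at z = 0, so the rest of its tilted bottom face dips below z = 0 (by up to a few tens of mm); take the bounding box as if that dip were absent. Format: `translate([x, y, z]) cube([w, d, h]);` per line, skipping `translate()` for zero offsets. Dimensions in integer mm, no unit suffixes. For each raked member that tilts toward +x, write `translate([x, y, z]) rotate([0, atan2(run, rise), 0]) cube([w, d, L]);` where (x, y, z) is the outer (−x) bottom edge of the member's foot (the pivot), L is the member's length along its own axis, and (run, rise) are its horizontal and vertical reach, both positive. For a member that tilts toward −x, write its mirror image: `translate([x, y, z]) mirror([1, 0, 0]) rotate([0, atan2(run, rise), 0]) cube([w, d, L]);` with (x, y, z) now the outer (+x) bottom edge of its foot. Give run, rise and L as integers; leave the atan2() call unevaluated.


translate([368, 0, 690]) cube([95, 1211, 48]);
translate([0, 101, 0]) rotate([0, atan2(368, 690), 0]) cube([38, 60, 782]);
translate([831, 101, 0]) mirror([1, 0, 0]) rotate([0, atan2(368, 690), 0]) cube([38, 60, 782]);
translate([0, 1050, 0]) rotate([0, atan2(368, 690), 0]) cube([38, 60, 782]);
translate([831, 1050, 0]) mirror([1, 0, 0]) rotate([0, atan2(368, 690), 0]) cube([38, 60, 782]);


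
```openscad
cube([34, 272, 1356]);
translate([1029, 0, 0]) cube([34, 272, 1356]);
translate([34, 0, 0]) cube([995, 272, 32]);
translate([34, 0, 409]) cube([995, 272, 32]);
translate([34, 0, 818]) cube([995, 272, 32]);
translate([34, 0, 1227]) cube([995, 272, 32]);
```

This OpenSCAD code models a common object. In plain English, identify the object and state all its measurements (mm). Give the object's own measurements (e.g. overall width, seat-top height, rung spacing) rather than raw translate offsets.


An open bookshelf. Two side panels, each 34 mm thick, 272 mm deep and 1356 mm tall, stand 1063 mm apart (outside-to-outside). Between them sit 4 shelves, each 32 mm thick and 272 mm deep, spanning the full gap between the sides. The bottom shelf rests on the floor (its underside at z = 0) and the clear gap between one shelf's top and the next shelf's underside is 377 mm.


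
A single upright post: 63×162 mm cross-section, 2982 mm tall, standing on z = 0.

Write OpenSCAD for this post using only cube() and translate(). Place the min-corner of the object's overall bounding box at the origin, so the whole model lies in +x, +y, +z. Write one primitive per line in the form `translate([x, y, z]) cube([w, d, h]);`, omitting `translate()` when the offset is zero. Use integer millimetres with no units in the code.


cube([63, 162, 2982]);
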